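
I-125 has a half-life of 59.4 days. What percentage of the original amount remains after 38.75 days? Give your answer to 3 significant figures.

63.6%

n = 38.75/59.4 ≈ 0.65236 half-lives.
Fraction remaining = (1/2)^0.65236 ≈ 0.63624, i.e. 63.624%.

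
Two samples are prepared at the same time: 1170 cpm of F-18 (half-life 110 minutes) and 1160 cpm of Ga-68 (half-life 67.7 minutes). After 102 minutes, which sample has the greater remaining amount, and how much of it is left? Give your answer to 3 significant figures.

F-18, 615 cpm

F-18: 1170 × (1/2)^0.92727 ≈ 615.25 cpm.
Ga-68: 1160 × (1/2)^1.5066 ≈ 408.24 cpm.
F-18 has more remaining, at ≈ 615.25 cpm.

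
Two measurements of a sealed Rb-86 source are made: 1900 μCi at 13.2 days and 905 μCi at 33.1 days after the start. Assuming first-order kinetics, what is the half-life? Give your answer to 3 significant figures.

18.6 days

Over Δt = 33.1 − 13.2 = 19.9 days, the level fell by a factor of 1900/905 ≈ 2.0994.
n = log₂(2.0994) ≈ 1.07 half-lives, so t½ = 19.9/1.07 ≈ 18.598 days.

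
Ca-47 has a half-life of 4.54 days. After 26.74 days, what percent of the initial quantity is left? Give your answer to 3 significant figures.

1.69%

n = 26.74/4.54 ≈ 5.8899 half-lives.
Fraction remaining = (1/2)^5.8899 ≈ 0.016864, i.e. 1.6864%.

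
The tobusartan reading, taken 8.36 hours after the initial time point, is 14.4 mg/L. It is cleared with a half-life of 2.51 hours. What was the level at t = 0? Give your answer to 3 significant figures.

145 mg/L

Number of half-lives elapsed: n = 8.36/2.51 ≈ 3.3307.
A₀ = A × 2^n = 14.4 × 2^3.3307 = 14.4 × 10.061 ≈ 144.88 mg/L.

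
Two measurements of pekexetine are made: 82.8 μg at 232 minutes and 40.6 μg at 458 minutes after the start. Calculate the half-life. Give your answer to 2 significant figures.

220 minutes

Over Δt = 458 − 232 = 226 minutes, the level fell by a factor of 82.8/40.6 ≈ 2.0394.
n = log₂(2.0394) ≈ 1.0282 half-lives, so t½ = 226/1.0282 ≈ 219.81 minutes.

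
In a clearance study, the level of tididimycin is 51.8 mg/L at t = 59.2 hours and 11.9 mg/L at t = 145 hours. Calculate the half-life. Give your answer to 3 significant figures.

Over Δt = 145 − 59.2 = 85.8 hours, the level fell by a factor of 51.8/11.9 ≈ 4.3529.
n = log₂(4.3529) ≈ 2.122 half-lives, so t½ = 85.8/2.122 ≈ 40.434 hours.

40.4 hours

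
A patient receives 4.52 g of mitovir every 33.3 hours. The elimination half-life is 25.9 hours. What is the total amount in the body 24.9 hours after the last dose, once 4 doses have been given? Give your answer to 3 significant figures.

3.82 g

The 4 doses were given 124.8, 91.5, 58.2, 24.9 hours ago.
Total = 4.52·(1/2)^(124.8/25.9) + 4.52·(1/2)^(91.5/25.9) + 4.52·(1/2)^(58.2/25.9) + 4.52·(1/2)^(24.9/25.9)
      = 0.16018 + 0.39053 + 0.95212 + 2.3213 ≈ 3.8241 g.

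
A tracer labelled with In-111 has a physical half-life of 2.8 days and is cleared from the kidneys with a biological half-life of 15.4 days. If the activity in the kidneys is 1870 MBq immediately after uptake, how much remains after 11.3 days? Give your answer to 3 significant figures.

68.6 MBq

1/t_eff = 1/t_phys + 1/t_biol = 1/2.8 + 1/15.4 = 0.42208 per day.
t_eff = 2.8 × 15.4 / (2.8 + 15.4) ≈ 2.3692 days.
Remaining = 1870 × (1/2)^(11.3/2.3692) = 1870 × (1/2)^4.7695 ≈ 68.562 MBq.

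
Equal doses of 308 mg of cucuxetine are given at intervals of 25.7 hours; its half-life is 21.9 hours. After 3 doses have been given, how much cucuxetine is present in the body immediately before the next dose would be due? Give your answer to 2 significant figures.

The 3 doses were given 77.1, 51.4, 25.7 hours ago.
Total = 308·(1/2)^(77.1/21.9) + 308·(1/2)^(51.4/21.9) + 308·(1/2)^(25.7/21.9)
      = 26.839 + 60.537 + 136.55 ≈ 223.92 mg.

220 mg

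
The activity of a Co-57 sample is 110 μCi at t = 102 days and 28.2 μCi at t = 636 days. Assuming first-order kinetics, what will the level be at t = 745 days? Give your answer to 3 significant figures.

21.4 μCi

Over Δt = 636 − 102 = 534 days, the level fell by a factor of 110/28.2 ≈ 3.9007.
n = log₂(3.9007) ≈ 1.9637 half-lives, so t½ = 534/1.9637 ≈ 271.93 days.
From t = 636 to t = 745: 28.2 × (1/2)^((745−636)/271.93) ≈ 21.359 μCi.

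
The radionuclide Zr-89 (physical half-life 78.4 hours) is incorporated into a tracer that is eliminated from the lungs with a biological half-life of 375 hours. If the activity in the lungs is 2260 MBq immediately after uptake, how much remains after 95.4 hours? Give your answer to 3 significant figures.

815 MBq

1/t_eff = 1/t_phys + 1/t_biol = 1/78.4 + 1/375 = 0.015422 per hour.
t_eff = 78.4 × 375 / (78.4 + 375) ≈ 64.843 hours.
Remaining = 2260 × (1/2)^(95.4/64.843) = 2260 × (1/2)^1.4712 ≈ 815.12 MBq.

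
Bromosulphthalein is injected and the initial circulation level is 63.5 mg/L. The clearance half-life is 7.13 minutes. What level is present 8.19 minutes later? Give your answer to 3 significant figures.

28.6 mg/L

Number of half-lives: n = 8.19/7.13 ≈ 1.1487.
Remaining = 63.5 × (1/2)^1.1487 = 63.5 × 0.45104 ≈ 28.641 mg/L.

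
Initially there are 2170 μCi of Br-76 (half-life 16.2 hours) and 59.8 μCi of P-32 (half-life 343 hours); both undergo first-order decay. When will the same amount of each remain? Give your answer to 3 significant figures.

88.1 hours

Set 2170·(1/2)^(t/16.2) = 59.8·(1/2)^(t/343).
Taking log₂: log₂(2170/59.8) = t·(1/16.2 − 1/343).
log₂(36.288) = 5.1814; 1/16.2 − 1/343 = 0.058813.
t = 5.1814 / 0.058813 ≈ 88.1 hours.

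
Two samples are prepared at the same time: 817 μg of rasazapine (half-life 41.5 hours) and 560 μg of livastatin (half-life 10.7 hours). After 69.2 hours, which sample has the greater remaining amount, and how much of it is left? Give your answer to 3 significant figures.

rasazapine, 257 μg

rasazapine: 817 × (1/2)^1.6675 ≈ 257.2 μg.
livastatin: 560 × (1/2)^6.4673 ≈ 6.3291 μg.
Rasazapine has more remaining, at ≈ 257.2 μg.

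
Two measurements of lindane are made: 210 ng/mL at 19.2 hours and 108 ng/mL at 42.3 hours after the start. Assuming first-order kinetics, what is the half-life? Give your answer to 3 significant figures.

24.1 hours

Over Δt = 42.3 − 19.2 = 23.1 hours, the level fell by a factor of 210/108 ≈ 1.9444.
n = log₂(1.9444) ≈ 0.95936 half-lives, so t½ = 23.1/0.95936 ≈ 24.079 hours.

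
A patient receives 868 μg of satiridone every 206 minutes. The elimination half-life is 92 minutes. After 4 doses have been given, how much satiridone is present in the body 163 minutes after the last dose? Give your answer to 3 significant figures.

The 4 doses were given 781, 575, 369, 163 minutes ago.
Total = 868·(1/2)^(781/92) + 868·(1/2)^(575/92) + 868·(1/2)^(369/92) + 868·(1/2)^(163/92)
      = 2.4157 + 11.405 + 53.843 + 254.2 ≈ 321.86 μg.

322 μg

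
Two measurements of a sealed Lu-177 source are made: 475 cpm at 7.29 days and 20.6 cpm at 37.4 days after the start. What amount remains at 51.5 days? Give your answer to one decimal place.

4.7 cpm

Over Δt = 37.4 − 7.29 = 30.11 days, the level fell by a factor of 475/20.6 ≈ 23.058.
n = log₂(23.058) ≈ 4.5272 half-lives, so t½ = 30.11/4.5272 ≈ 6.6509 days.
From t = 37.4 to t = 51.5: 20.6 × (1/2)^((51.5−37.4)/6.6509) ≈ 4.7389 cpm.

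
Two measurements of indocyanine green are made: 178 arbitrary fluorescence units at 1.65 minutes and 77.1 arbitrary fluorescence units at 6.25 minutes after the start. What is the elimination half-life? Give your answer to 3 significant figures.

Over Δt = 6.25 − 1.65 = 4.6 minutes, the level fell by a factor of 178/77.1 ≈ 2.3087.
n = log₂(2.3087) ≈ 1.2071 half-lives, so t½ = 4.6/1.2071 ≈ 3.8109 minutes.

3.81 minutes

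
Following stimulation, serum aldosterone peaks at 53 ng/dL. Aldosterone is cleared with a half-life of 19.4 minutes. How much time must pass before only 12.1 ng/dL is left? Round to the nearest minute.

Fraction remaining = 12.1/53 ≈ 0.2283.
n = log₂(53/12.1) = ln(4.3802)/ln 2 ≈ 2.131 half-lives.
t = n × t½ = 2.131 × 19.4 ≈ 41.341 minutes.

41 minutes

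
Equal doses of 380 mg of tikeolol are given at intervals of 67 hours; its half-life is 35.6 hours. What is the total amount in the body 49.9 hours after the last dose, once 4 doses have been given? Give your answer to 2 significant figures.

The 4 doses were given 250.9, 183.9, 116.9, 49.9 hours ago.
Total = 380·(1/2)^(250.9/35.6) + 380·(1/2)^(183.9/35.6) + 380·(1/2)^(116.9/35.6) + 380·(1/2)^(49.9/35.6)
      = 2.8721 + 10.586 + 39.02 + 143.82 ≈ 196.3 mg.

200 mg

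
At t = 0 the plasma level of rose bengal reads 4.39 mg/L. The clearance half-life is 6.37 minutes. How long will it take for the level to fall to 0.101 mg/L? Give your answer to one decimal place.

34.7 minutes

Fraction remaining = 0.101/4.39 ≈ 0.023007.
n = log₂(4.39/0.101) = ln(43.465)/ln 2 ≈ 5.4418 half-lives.
t = n × t½ = 5.4418 × 6.37 ≈ 34.664 minutes.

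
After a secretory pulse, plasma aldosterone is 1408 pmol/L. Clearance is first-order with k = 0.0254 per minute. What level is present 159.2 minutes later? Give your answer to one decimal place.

24.7 pmol/L

t½ = ln 2 / k = 0.69315 / 0.0254 ≈ 27.289 minutes.
Number of half-lives: n = 159.2/27.289 ≈ 5.8338.
Remaining = 1408 × (1/2)^5.8338 = 1408 × 0.017533 ≈ 24.686 pmol/L.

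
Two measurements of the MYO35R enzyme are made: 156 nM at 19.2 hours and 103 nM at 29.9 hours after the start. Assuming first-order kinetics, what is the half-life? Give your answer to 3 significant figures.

17.9 hours

Over Δt = 29.9 − 19.2 = 10.7 hours, the level fell by a factor of 156/103 ≈ 1.5146.
n = log₂(1.5146) ≈ 0.5989 half-lives, so t½ = 10.7/0.5989 ≈ 17.866 hours.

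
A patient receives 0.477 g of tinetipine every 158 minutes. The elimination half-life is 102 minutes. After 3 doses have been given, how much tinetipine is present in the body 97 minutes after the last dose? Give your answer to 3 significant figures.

The 3 doses were given 413, 255, 97 minutes ago.
Total = 0.477·(1/2)^(413/102) + 0.477·(1/2)^(255/102) + 0.477·(1/2)^(97/102)
      = 0.028817 + 0.084322 + 0.24674 ≈ 0.35988 g.

0.360 g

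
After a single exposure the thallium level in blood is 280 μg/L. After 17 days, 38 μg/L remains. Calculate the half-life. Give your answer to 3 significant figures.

A/A₀ = 38/280 ≈ 0.13571.
n = log₂(7.3684) ≈ 2.8814 half-lives elapsed in 17 days.
t½ = 17/2.8814 ≈ 5.9 days.

5.90 days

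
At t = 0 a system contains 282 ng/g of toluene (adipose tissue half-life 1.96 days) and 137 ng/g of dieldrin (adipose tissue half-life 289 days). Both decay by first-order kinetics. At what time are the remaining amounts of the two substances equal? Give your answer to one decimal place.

2.1 days

Set 282·(1/2)^(t/1.96) = 137·(1/2)^(t/289).
Taking log₂: log₂(282/137) = t·(1/1.96 − 1/289).
log₂(2.0584) = 1.0415; 1/1.96 − 1/289 = 0.50674.
t = 1.0415 / 0.50674 ≈ 2.0553 days.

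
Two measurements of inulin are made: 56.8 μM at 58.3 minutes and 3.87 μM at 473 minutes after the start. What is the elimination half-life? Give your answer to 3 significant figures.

Over Δt = 473 − 58.3 = 414.7 minutes, the level fell by a factor of 56.8/3.87 ≈ 14.677.
n = log₂(14.677) ≈ 3.8755 half-lives, so t½ = 414.7/3.8755 ≈ 107.01 minutes.

107 minutes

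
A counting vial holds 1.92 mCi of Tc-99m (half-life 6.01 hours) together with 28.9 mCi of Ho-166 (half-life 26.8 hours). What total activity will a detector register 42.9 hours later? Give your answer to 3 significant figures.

Tc-99m: 1.92 × (1/2)^(42.9/6.01) = 1.92 × (1/2)^7.1381 ≈ 0.013631 mCi.
Ho-166: 28.9 × (1/2)^(42.9/26.8) = 28.9 × (1/2)^1.6007 ≈ 9.5285 mCi.
Total = 0.013631 + 9.5285 ≈ 9.5421 mCi.

9.54 mCi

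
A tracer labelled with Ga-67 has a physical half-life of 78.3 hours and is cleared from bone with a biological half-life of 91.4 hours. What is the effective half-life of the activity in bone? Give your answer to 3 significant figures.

1/t_eff = 1/t_phys + 1/t_biol = 1/78.3 + 1/91.4 = 0.023712 per hour.
t_eff = 78.3 × 91.4 / (78.3 + 91.4) ≈ 42.172 hours.

42.2 hours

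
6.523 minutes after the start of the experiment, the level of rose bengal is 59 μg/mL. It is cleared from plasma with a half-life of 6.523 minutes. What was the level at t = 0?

118 μg/mL

Number of half-lives elapsed: n = 6.523/6.523 ≈ 1.
A₀ = A × 2^n = 59 × 2^1 = 59 × 2 ≈ 118 μg/mL.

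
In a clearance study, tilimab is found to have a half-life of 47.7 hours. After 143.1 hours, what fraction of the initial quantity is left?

0.125

n = 143.1/47.7 ≈ 3 half-lives.
Fraction remaining = (1/2)^3 ≈ 0.125.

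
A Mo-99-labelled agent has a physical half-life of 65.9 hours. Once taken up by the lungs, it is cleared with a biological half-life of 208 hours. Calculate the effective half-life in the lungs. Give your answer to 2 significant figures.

1/t_eff = 1/t_phys + 1/t_biol = 1/65.9 + 1/208 = 0.019982 per hour.
t_eff = 65.9 × 208 / (65.9 + 208) ≈ 50.045 hours.

50 hours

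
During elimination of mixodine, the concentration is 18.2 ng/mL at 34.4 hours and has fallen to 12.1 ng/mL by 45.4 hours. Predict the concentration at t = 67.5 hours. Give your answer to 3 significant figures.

5.33 ng/mL

Over Δt = 45.4 − 34.4 = 11 hours, the level fell by a factor of 18.2/12.1 ≈ 1.5041.
n = log₂(1.5041) ≈ 0.58893 half-lives, so t½ = 11/0.58893 ≈ 18.678 hours.
From t = 45.4 to t = 67.5: 12.1 × (1/2)^((67.5−45.4)/18.678) ≈ 5.3285 ng/mL.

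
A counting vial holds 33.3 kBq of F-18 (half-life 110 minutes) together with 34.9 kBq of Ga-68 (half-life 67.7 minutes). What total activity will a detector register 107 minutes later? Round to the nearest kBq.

F-18: 33.3 × (1/2)^(107/110) = 33.3 × (1/2)^0.97273 ≈ 16.968 kBq.
Ga-68: 34.9 × (1/2)^(107/67.7) = 34.9 × (1/2)^1.5805 ≈ 11.669 kBq.
Total = 16.968 + 11.669 ≈ 28.637 kBq.

29 kBq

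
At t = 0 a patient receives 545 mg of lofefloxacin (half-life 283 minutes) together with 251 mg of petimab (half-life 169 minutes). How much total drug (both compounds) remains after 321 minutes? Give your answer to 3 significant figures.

lofefloxacin: 545 × (1/2)^(321/283) = 545 × (1/2)^1.1343 ≈ 248.28 mg.
petimab: 251 × (1/2)^(321/169) = 251 × (1/2)^1.8994 ≈ 67.281 mg.
Total = 248.28 + 67.281 ≈ 315.56 mg.

316 mg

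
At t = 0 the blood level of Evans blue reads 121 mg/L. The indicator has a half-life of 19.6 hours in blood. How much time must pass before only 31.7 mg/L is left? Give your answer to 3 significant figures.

37.9 hours

Fraction remaining = 31.7/121 ≈ 0.26198.
n = log₂(121/31.7) = ln(3.817)/ln 2 ≈ 1.9325 half-lives.
t = n × t½ = 1.9325 × 19.6 ≈ 37.876 hours.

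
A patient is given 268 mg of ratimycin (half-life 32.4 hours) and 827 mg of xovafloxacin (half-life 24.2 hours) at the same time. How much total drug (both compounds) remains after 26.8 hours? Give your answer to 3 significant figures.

535 mg

ratimycin: 268 × (1/2)^(26.8/32.4) = 268 × (1/2)^0.82716 ≈ 151.05 mg.
xovafloxacin: 827 × (1/2)^(26.8/24.2) = 827 × (1/2)^1.1074 ≈ 383.83 mg.
Total = 151.05 + 383.83 ≈ 534.88 mg.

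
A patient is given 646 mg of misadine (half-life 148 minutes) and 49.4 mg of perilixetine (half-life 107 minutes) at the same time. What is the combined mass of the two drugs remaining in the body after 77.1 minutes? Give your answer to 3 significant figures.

480 mg

misadine: 646 × (1/2)^(77.1/148) = 646 × (1/2)^0.52095 ≈ 450.21 mg.
perilixetine: 49.4 × (1/2)^(77.1/107) = 49.4 × (1/2)^0.72056 ≈ 29.979 mg.
Total = 450.21 + 29.979 ≈ 480.19 mg.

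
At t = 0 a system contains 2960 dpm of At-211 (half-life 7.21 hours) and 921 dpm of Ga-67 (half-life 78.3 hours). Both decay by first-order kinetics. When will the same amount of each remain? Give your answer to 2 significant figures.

Set 2960·(1/2)^(t/7.21) = 921·(1/2)^(t/78.3).
Taking log₂: log₂(2960/921) = t·(1/7.21 − 1/78.3).
log₂(3.2139) = 1.6843; 1/7.21 − 1/78.3 = 0.12592.
t = 1.6843 / 0.12592 ≈ 13.376 hours.

13 hours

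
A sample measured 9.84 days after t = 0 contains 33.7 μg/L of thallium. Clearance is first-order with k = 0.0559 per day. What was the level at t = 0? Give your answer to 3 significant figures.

t½ = ln 2 / k = 0.69315 / 0.0559 ≈ 12.4 days.
Number of half-lives elapsed: n = 9.84/12.4 ≈ 0.79356.
A₀ = A × 2^n = 33.7 × 2^0.79356 = 33.7 × 1.7334 ≈ 58.414 μg/L.

58.4 μg/L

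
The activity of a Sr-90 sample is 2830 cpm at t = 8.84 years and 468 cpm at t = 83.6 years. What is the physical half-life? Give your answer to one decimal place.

28.8 years

Over Δt = 83.6 − 8.84 = 74.76 years, the level fell by a factor of 2830/468 ≈ 6.047.
n = log₂(6.047) ≈ 2.5962 half-lives, so t½ = 74.76/2.5962 ≈ 28.796 years.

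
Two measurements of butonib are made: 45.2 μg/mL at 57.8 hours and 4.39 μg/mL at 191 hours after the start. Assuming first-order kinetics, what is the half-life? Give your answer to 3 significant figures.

Over Δt = 191 − 57.8 = 133.2 hours, the level fell by a factor of 45.2/4.39 ≈ 10.296.
n = log₂(10.296) ≈ 3.364 half-lives, so t½ = 133.2/3.364 ≈ 39.595 hours.

39.6 hours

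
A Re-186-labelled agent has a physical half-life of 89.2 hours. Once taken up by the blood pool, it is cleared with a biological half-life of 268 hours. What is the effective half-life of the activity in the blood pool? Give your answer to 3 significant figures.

66.9 hours

1/t_eff = 1/t_phys + 1/t_biol = 1/89.2 + 1/268 = 0.014942 per hour.
t_eff = 89.2 × 268 / (89.2 + 268) ≈ 66.925 hours.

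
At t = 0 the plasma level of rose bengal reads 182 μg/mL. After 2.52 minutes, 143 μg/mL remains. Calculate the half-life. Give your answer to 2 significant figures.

A/A₀ = 143/182 ≈ 0.78571.
n = log₂(1.2727) ≈ 0.34792 half-lives elapsed in 2.52 minutes.
t½ = 2.52/0.34792 ≈ 7.243 minutes.

7.2 minutes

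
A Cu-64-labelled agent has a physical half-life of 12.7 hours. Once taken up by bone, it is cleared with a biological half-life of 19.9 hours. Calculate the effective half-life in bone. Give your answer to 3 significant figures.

7.75 hours

1/t_eff = 1/t_phys + 1/t_biol = 1/12.7 + 1/19.9 = 0.12899 per hour.
t_eff = 12.7 × 19.9 / (12.7 + 19.9) ≈ 7.7525 hours.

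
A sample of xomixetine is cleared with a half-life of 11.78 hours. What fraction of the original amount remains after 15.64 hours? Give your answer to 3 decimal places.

0.398

n = 15.64/11.78 ≈ 1.3277 half-lives.
Fraction remaining = (1/2)^1.3277 ≈ 0.39841.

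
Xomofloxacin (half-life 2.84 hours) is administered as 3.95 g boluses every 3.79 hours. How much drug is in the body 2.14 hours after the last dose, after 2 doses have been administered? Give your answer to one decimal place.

3.3 g

The 2 doses were given 5.93, 2.14 hours ago.
Total = 3.95·(1/2)^(5.93/2.84) + 3.95·(1/2)^(2.14/2.84)
      = 0.92905 + 2.343 ≈ 3.272 g.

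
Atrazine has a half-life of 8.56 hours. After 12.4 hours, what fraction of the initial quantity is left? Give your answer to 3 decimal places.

n = 12.4/8.56 ≈ 1.4486 half-lives.
Fraction remaining = (1/2)^1.4486 ≈ 0.36638.

0.366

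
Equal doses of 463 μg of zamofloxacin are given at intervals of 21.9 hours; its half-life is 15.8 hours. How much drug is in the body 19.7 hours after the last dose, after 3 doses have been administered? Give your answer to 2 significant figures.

300 μg

The 3 doses were given 63.5, 41.6, 19.7 hours ago.
Total = 463·(1/2)^(63.5/15.8) + 463·(1/2)^(41.6/15.8) + 463·(1/2)^(19.7/15.8)
      = 28.559 + 74.644 + 195.09 ≈ 298.3 μg.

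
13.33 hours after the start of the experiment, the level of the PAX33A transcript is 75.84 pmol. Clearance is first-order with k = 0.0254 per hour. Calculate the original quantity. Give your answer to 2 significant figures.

t½ = ln 2 / k = 0.69315 / 0.0254 ≈ 27.289 hours.
Number of half-lives elapsed: n = 13.33/27.289 ≈ 0.48847.
A₀ = A × 2^n = 75.84 × 2^0.48847 = 75.84 × 1.403 ≈ 106.4 pmol.

110 pmol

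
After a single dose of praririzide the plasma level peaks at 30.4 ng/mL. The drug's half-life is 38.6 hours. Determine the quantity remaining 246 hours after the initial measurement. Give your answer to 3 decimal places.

0.367 ng/mL

Number of half-lives: n = 246/38.6 ≈ 6.3731.
Remaining = 30.4 × (1/2)^6.3731 = 30.4 × 0.012065 ≈ 0.36677 ng/mL.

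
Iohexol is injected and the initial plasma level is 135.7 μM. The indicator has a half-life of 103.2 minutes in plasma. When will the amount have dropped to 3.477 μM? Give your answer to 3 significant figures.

546 minutes

Fraction remaining = 3.477/135.7 ≈ 0.025623.
n = log₂(135.7/3.477) = ln(39.028)/ln 2 ≈ 5.2864 half-lives.
t = n × t½ = 5.2864 × 103.2 ≈ 545.56 minutes.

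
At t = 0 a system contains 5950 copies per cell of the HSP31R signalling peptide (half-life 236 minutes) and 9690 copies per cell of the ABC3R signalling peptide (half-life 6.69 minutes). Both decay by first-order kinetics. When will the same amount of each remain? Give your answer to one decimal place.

Set 5950·(1/2)^(t/236) = 9690·(1/2)^(t/6.69).
Taking log₂: log₂(5950/9690) = t·(1/236 − 1/6.69).
log₂(0.61404) = -0.70361; 1/236 − 1/6.69 = -0.14524.
t = -0.70361 / -0.14524 ≈ 4.8445 minutes.

4.8 minutes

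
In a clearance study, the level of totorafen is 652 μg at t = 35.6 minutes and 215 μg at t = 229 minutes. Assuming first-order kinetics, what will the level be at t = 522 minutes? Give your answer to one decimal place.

40.0 μg

Over Δt = 229 − 35.6 = 193.4 minutes, the level fell by a factor of 652/215 ≈ 3.0326.
n = log₂(3.0326) ≈ 1.6005 half-lives, so t½ = 193.4/1.6005 ≈ 120.83 minutes.
From t = 229 to t = 522: 215 × (1/2)^((522−229)/120.83) ≈ 40.041 μg.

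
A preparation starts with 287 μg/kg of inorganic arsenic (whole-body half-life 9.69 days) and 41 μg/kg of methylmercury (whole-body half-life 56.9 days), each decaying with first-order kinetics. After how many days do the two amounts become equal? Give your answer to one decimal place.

32.8 days

Set 287·(1/2)^(t/9.69) = 41·(1/2)^(t/56.9).
Taking log₂: log₂(287/41) = t·(1/9.69 − 1/56.9).
log₂(7) = 2.8074; 1/9.69 − 1/56.9 = 0.085624.
t = 2.8074 / 0.085624 ≈ 32.787 days.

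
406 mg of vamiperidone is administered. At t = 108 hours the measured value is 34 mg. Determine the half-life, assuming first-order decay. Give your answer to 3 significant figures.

30.2 hours

A/A₀ = 34/406 ≈ 0.083744.
n = log₂(11.941) ≈ 3.5779 half-lives elapsed in 108 hours.
t½ = 108/3.5779 ≈ 30.186 hours.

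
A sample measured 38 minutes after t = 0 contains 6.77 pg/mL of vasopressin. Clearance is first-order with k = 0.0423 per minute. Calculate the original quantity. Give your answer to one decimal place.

t½ = ln 2 / k = 0.69315 / 0.0423 ≈ 16.386 minutes.
Number of half-lives elapsed: n = 38/16.386 ≈ 2.319.
A₀ = A × 2^n = 6.77 × 2^2.319 = 6.77 × 4.9898 ≈ 33.781 pg/mL.

33.8 pg/mL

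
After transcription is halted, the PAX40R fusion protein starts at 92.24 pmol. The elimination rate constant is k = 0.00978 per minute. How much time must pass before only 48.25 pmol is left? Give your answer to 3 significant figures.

66.3 minutes

t½ = ln 2 / k = 0.69315 / 0.00978 ≈ 70.874 minutes.
Fraction remaining = 48.25/92.24 ≈ 0.52309.
n = log₂(92.24/48.25) = ln(1.9117)/ln 2 ≈ 0.93486 half-lives.
t = n × t½ = 0.93486 × 70.874 ≈ 66.257 minutes.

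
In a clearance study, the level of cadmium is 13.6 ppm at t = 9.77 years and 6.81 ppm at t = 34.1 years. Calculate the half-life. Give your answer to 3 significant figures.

Over Δt = 34.1 − 9.77 = 24.33 years, the level fell by a factor of 13.6/6.81 ≈ 1.9971.
n = log₂(1.9971) ≈ 0.99788 half-lives, so t½ = 24.33/0.99788 ≈ 24.382 years.

24.4 years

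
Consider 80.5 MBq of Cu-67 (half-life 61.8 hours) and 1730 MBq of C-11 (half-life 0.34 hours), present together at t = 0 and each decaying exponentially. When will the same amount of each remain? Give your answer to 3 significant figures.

Set 80.5·(1/2)^(t/61.8) = 1730·(1/2)^(t/0.34).
Taking log₂: log₂(80.5/1730) = t·(1/61.8 − 1/0.34).
log₂(0.046532) = -4.4256; 1/61.8 − 1/0.34 = -2.925.
t = -4.4256 / -2.925 ≈ 1.513 hours.

1.51 hours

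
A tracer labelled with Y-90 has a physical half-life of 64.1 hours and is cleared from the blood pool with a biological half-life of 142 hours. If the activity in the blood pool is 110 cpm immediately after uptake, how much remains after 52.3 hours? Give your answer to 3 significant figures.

1/t_eff = 1/t_phys + 1/t_biol = 1/64.1 + 1/142 = 0.022643 per hour.
t_eff = 64.1 × 142 / (64.1 + 142) ≈ 44.164 hours.
Remaining = 110 × (1/2)^(52.3/44.164) = 110 × (1/2)^1.1842 ≈ 48.407 cpm.

48.4 cpm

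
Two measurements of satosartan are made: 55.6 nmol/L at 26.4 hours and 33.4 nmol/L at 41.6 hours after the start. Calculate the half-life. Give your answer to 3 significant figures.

Over Δt = 41.6 − 26.4 = 15.2 hours, the level fell by a factor of 55.6/33.4 ≈ 1.6647.
n = log₂(1.6647) ≈ 0.73524 half-lives, so t½ = 15.2/0.73524 ≈ 20.674 hours.

20.7 hours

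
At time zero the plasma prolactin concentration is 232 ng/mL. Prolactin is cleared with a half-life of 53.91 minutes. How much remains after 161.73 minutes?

Elapsed time is 3 half-lives (161.73/53.91).
Each half-life halves the amount: 232 × (1/2)^3 = 232/8 = 29 ng/mL.

29 ng/mL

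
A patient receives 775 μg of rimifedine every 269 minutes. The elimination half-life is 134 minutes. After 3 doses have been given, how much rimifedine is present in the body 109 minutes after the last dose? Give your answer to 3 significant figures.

578 μg

The 3 doses were given 647, 378, 109 minutes ago.
Total = 775·(1/2)^(647/134) + 775·(1/2)^(378/134) + 775·(1/2)^(109/134)
      = 27.279 + 109.68 + 441 ≈ 577.95 μg.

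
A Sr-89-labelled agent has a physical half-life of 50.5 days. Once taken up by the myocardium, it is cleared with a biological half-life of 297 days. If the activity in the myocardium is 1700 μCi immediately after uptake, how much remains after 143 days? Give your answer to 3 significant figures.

1/t_eff = 1/t_phys + 1/t_biol = 1/50.5 + 1/297 = 0.023169 per day.
t_eff = 50.5 × 297 / (50.5 + 297) ≈ 43.161 days.
Remaining = 1700 × (1/2)^(143/43.161) = 1700 × (1/2)^3.3132 ≈ 171.04 μCi.

171 μCi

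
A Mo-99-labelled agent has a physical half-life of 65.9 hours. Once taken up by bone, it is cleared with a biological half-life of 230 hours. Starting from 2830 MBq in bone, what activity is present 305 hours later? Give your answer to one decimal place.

1/t_eff = 1/t_phys + 1/t_biol = 1/65.9 + 1/230 = 0.019522 per hour.
t_eff = 65.9 × 230 / (65.9 + 230) ≈ 51.223 hours.
Remaining = 2830 × (1/2)^(305/51.223) = 2830 × (1/2)^5.9543 ≈ 45.642 MBq.

45.6 MBq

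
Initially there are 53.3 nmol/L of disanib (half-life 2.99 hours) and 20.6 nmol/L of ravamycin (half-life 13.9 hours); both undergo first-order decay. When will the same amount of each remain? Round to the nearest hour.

Set 53.3·(1/2)^(t/2.99) = 20.6·(1/2)^(t/13.9).
Taking log₂: log₂(53.3/20.6) = t·(1/2.99 − 1/13.9).
log₂(2.5874) = 1.3715; 1/2.99 − 1/13.9 = 0.26251.
t = 1.3715 / 0.26251 ≈ 5.2246 hours.

5 hours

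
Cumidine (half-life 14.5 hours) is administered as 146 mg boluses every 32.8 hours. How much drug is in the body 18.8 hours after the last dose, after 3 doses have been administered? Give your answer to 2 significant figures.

The 3 doses were given 84.4, 51.6, 18.8 hours ago.
Total = 146·(1/2)^(84.4/14.5) + 146·(1/2)^(51.6/14.5) + 146·(1/2)^(18.8/14.5)
      = 2.5832 + 12.391 + 59.436 ≈ 74.41 mg.

74 mg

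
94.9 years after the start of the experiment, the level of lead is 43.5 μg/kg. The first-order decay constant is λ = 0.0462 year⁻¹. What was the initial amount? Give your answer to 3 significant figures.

3490 μg/kg

t½ = ln 2 / λ = 0.69315 / 0.0462 ≈ 15.003 years.
Number of half-lives elapsed: n = 94.9/15.003 ≈ 6.3253.
A₀ = A × 2^n = 43.5 × 2^6.3253 = 43.5 × 80.188 ≈ 3488.2 μg/kg.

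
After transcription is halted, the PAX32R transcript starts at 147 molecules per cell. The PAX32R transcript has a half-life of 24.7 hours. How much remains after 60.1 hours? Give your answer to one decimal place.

27.2 molecules per cell

Number of half-lives: n = 60.1/24.7 ≈ 2.4332.
Remaining = 147 × (1/2)^2.4332 = 147 × 0.18515 ≈ 27.218 molecules per cell.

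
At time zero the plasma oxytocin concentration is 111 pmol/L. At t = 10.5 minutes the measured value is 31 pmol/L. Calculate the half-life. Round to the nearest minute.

A/A₀ = 31/111 ≈ 0.27928.
n = log₂(3.5806) ≈ 1.8402 half-lives elapsed in 10.5 minutes.
t½ = 10.5/1.8402 ≈ 5.7058 minutes.

6 minutes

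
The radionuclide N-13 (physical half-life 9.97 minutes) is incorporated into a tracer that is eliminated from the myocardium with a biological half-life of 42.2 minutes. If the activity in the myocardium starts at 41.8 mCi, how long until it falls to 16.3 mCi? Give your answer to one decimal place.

11.0 minutes

1/t_eff = 1/t_phys + 1/t_biol = 1/9.97 + 1/42.2 = 0.124 per minute.
t_eff = 9.97 × 42.2 / (9.97 + 42.2) ≈ 8.0647 minutes.
n = log₂(41.8/16.3) ≈ 1.3586; t = 1.3586 × 8.0647 ≈ 10.957 minutes.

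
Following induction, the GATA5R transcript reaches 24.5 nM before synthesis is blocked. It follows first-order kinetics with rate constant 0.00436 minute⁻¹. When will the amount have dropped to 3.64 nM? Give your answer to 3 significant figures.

t½ = ln 2 / λ = 0.69315 / 0.00436 ≈ 158.98 minutes.
Fraction remaining = 3.64/24.5 ≈ 0.14857.
n = log₂(24.5/3.64) = ln(6.7308)/ln 2 ≈ 2.7508 half-lives.
t = n × t½ = 2.7508 × 158.98 ≈ 437.31 minutes.

437 minutes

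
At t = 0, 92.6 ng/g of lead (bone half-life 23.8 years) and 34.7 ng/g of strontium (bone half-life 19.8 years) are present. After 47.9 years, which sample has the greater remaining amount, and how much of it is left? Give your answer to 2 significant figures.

lead: 92.6 × (1/2)^2.0126 ≈ 22.949 ng/g.
strontium: 34.7 × (1/2)^2.4192 ≈ 6.4875 ng/g.
Lead has more remaining, at ≈ 22.949 ng/g.

lead, 23 ng/g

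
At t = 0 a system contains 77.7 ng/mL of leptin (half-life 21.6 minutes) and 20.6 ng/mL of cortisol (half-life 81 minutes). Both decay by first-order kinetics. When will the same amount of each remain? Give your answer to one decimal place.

Set 77.7·(1/2)^(t/21.6) = 20.6·(1/2)^(t/81).
Taking log₂: log₂(77.7/20.6) = t·(1/21.6 − 1/81).
log₂(3.7718) = 1.9153; 1/21.6 − 1/81 = 0.033951.
t = 1.9153 / 0.033951 ≈ 56.413 minutes.

56.4 minutes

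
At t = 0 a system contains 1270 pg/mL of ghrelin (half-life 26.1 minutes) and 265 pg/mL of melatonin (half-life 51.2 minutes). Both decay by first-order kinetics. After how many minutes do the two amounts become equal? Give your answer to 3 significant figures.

120 minutes

Set 1270·(1/2)^(t/26.1) = 265·(1/2)^(t/51.2).
Taking log₂: log₂(1270/265) = t·(1/26.1 − 1/51.2).
log₂(4.7925) = 2.2608; 1/26.1 − 1/51.2 = 0.018783.
t = 2.2608 / 0.018783 ≈ 120.36 minutes.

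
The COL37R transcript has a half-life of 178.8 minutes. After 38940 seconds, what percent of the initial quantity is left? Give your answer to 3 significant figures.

38940 seconds = 649 minutes.
n = 649/178.8 ≈ 3.6298 half-lives.
Fraction remaining = (1/2)^3.6298 ≈ 0.080786, i.e. 8.0786%.

8.08%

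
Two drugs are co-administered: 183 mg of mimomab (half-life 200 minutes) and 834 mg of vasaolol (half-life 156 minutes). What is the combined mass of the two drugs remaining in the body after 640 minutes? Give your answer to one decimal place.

68.5 mg

mimomab: 183 × (1/2)^(640/200) = 183 × (1/2)^3.2 ≈ 19.914 mg.
vasaolol: 834 × (1/2)^(640/156) = 834 × (1/2)^4.1026 ≈ 48.548 mg.
Total = 19.914 + 48.548 ≈ 68.462 mg.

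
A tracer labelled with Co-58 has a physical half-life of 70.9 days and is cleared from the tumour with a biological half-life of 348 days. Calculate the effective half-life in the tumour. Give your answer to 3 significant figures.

1/t_eff = 1/t_phys + 1/t_biol = 1/70.9 + 1/348 = 0.016978 per day.
t_eff = 70.9 × 348 / (70.9 + 348) ≈ 58.9 days.

58.9 days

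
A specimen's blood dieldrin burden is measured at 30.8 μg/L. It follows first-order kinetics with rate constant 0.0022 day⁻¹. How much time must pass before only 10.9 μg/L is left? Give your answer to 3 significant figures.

472 days

t½ = ln 2 / k = 0.69315 / 0.0022 ≈ 315.07 days.
Fraction remaining = 10.9/30.8 ≈ 0.3539.
n = log₂(30.8/10.9) = ln(2.8257)/ln 2 ≈ 1.4986 half-lives.
t = n × t½ = 1.4986 × 315.07 ≈ 472.16 days.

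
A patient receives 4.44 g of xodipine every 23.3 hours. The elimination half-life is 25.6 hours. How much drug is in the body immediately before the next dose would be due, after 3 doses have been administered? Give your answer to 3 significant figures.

The 3 doses were given 69.9, 46.6, 23.3 hours ago.
Total = 4.44·(1/2)^(69.9/25.6) + 4.44·(1/2)^(46.6/25.6) + 4.44·(1/2)^(23.3/25.6)
      = 0.66901 + 1.2572 + 2.3626 ≈ 4.2889 g.

4.29 g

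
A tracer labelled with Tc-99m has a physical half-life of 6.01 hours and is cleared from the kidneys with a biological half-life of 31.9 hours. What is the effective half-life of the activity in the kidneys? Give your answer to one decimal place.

5.1 hours

1/t_eff = 1/t_phys + 1/t_biol = 1/6.01 + 1/31.9 = 0.19774 per hour.
t_eff = 6.01 × 31.9 / (6.01 + 31.9) ≈ 5.0572 hours.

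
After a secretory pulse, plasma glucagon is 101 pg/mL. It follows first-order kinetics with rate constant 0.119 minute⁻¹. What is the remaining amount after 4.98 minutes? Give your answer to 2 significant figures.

t½ = ln 2 / λ = 0.69315 / 0.119 ≈ 5.8248 minutes.
Number of half-lives: n = 4.98/5.8248 ≈ 0.85497.
Remaining = 101 × (1/2)^0.85497 = 101 × 0.55288 ≈ 55.841 pg/mL.

56 pg/mL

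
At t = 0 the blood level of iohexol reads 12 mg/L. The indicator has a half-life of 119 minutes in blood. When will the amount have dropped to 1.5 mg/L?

1.5/12 = 1/8, so 3 half-lives have elapsed.
t = 3 × 119 = 357 minutes.

357 minutes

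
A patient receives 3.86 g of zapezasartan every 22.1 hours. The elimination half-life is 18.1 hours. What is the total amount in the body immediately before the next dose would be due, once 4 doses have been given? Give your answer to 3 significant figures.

2.80 g

The 4 doses were given 88.4, 66.3, 44.2, 22.1 hours ago.
Total = 3.86·(1/2)^(88.4/18.1) + 3.86·(1/2)^(66.3/18.1) + 3.86·(1/2)^(44.2/18.1) + 3.86·(1/2)^(22.1/18.1)
      = 0.13073 + 0.30473 + 0.71035 + 1.6559 ≈ 2.8017 g.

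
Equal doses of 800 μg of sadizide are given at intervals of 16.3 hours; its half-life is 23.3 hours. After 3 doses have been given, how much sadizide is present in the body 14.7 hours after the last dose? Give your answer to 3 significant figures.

The 3 doses were given 47.3, 31, 14.7 hours ago.
Total = 800·(1/2)^(47.3/23.3) + 800·(1/2)^(31/23.3) + 800·(1/2)^(14.7/23.3)
      = 195.88 + 318.11 + 516.62 ≈ 1030.6 μg.

1030 μg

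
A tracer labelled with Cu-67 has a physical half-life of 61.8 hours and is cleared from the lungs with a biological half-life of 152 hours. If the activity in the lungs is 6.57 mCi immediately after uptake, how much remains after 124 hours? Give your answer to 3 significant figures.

1/t_eff = 1/t_phys + 1/t_biol = 1/61.8 + 1/152 = 0.02276 per hour.
t_eff = 61.8 × 152 / (61.8 + 152) ≈ 43.936 hours.
Remaining = 6.57 × (1/2)^(124/43.936) = 6.57 × (1/2)^2.8223 ≈ 0.92892 mCi.

0.929 mCi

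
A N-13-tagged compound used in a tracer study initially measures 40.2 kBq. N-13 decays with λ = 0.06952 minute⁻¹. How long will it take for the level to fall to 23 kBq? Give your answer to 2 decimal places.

8.03 minutes

t½ = ln 2 / λ = 0.69315 / 0.06952 ≈ 9.9705 minutes.
Fraction remaining = 23/40.2 ≈ 0.57214.
n = log₂(40.2/23) = ln(1.7478)/ln 2 ≈ 0.80556 half-lives.
t = n × t½ = 0.80556 × 9.9705 ≈ 8.0318 minutes.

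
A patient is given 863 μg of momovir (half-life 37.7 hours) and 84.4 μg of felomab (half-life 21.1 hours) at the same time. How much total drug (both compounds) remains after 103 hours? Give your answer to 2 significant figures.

momovir: 863 × (1/2)^(103/37.7) = 863 × (1/2)^2.7321 ≈ 129.89 μg.
felomab: 84.4 × (1/2)^(103/21.1) = 84.4 × (1/2)^4.8815 ≈ 2.8633 μg.
Total = 129.89 + 2.8633 ≈ 132.75 μg.

130 μg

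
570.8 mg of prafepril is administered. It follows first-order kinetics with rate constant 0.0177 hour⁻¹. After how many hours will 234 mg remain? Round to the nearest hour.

t½ = ln 2 / k = 0.69315 / 0.0177 ≈ 39.161 hours.
Fraction remaining = 234/570.8 ≈ 0.40995.
n = log₂(570.8/234) = ln(2.4393)/ln 2 ≈ 1.2865 half-lives.
t = n × t½ = 1.2865 × 39.161 ≈ 50.38 hours.

50 hours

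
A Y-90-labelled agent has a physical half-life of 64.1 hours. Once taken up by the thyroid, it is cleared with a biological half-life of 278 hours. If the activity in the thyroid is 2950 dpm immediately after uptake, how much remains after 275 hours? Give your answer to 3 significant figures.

1/t_eff = 1/t_phys + 1/t_biol = 1/64.1 + 1/278 = 0.019198 per hour.
t_eff = 64.1 × 278 / (64.1 + 278) ≈ 52.089 hours.
Remaining = 2950 × (1/2)^(275/52.089) = 2950 × (1/2)^5.2794 ≈ 75.957 dpm.

76.0 dpm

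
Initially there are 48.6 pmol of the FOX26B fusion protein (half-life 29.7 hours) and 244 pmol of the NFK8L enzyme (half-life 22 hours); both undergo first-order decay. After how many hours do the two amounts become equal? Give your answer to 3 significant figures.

198 hours

Set 48.6·(1/2)^(t/29.7) = 244·(1/2)^(t/22).
Taking log₂: log₂(48.6/244) = t·(1/29.7 − 1/22).
log₂(0.19918) = -2.3279; 1/29.7 − 1/22 = -0.011785.
t = -2.3279 / -0.011785 ≈ 197.53 hours.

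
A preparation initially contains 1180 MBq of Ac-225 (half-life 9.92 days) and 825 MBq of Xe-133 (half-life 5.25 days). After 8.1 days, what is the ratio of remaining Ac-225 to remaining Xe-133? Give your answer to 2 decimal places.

2.37

Ac-225: 1180 × (1/2)^(8.1/9.92) = 1180 × (1/2)^0.81653 ≈ 670.01 MBq.
Xe-133: 825 × (1/2)^(8.1/5.25) = 825 × (1/2)^1.5429 ≈ 283.14 MBq.
Ratio ≈ 670.01 / 283.14 ≈ 2.3663.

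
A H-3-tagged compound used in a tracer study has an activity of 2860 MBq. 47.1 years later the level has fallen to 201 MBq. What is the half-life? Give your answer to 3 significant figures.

A/A₀ = 201/2860 ≈ 0.07028.
n = log₂(14.229) ≈ 3.8307 half-lives elapsed in 47.1 years.
t½ = 47.1/3.8307 ≈ 12.295 years.

12.3 years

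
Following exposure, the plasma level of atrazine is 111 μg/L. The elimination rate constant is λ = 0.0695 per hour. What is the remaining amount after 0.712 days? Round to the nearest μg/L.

34 μg/L

t½ = ln 2 / λ = 0.69315 / 0.0695 ≈ 9.9733 hours.
Convert the elapsed time: 0.712 days = 17.088 hours.
Number of half-lives: n = 17.088/9.9733 ≈ 1.7134.
Remaining = 111 × (1/2)^1.7134 = 111 × 0.30495 ≈ 33.849 μg/L.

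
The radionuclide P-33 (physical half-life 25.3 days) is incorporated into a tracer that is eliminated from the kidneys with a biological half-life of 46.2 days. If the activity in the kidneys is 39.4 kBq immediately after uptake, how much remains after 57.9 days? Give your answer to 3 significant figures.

3.38 kBq

1/t_eff = 1/t_phys + 1/t_biol = 1/25.3 + 1/46.2 = 0.061171 per day.
t_eff = 25.3 × 46.2 / (25.3 + 46.2) ≈ 16.348 days.
Remaining = 39.4 × (1/2)^(57.9/16.348) = 39.4 × (1/2)^3.5418 ≈ 3.3831 kBq.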